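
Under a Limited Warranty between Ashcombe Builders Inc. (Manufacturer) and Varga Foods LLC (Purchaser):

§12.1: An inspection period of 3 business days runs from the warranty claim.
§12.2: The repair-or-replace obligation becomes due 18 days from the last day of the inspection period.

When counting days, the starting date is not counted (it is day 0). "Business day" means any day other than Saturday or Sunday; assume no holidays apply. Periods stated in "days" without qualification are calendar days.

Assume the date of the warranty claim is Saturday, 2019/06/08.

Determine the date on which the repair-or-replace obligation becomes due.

2019/06/30

The last day of the inspection period: counting 3 business days from Saturday, 2019/06/08 (Jun 10, Jun 11, Jun 12, skipping weekends) reaches Wednesday, 2019/06/12.
Adding 18 calendar days to 2019/06/12 gives 2019/06/30, which is the date on which the repair-or-replace obligation becomes due.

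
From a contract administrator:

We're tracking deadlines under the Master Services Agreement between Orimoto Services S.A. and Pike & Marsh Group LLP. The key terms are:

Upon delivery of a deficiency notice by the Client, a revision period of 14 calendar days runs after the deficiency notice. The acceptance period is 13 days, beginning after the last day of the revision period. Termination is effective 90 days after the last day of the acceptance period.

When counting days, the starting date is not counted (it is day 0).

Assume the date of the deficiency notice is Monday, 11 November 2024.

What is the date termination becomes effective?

8 March 2025

Adding 14 calendar days to 11 November 2024 gives 25 November 2024, which is the last day of the revision period.
The last day of the acceptance period: 13 calendar days after 25 November 2024 is 8 December 2024.
Adding 90 calendar days to 8 December 2024 gives 8 March 2025, which is the date termination becomes effective.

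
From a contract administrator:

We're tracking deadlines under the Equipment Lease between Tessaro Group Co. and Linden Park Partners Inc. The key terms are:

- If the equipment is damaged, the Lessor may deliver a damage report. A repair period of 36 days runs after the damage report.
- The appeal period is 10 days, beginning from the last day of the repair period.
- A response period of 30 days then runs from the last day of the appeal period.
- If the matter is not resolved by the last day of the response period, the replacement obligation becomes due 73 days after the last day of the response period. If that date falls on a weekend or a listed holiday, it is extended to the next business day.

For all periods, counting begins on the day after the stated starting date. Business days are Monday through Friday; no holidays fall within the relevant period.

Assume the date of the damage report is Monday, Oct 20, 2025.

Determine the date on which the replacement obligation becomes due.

Mar 18, 2026

Adding 36 calendar days to Oct 20, 2025 gives Nov 25, 2025, which is the last day of the repair period.
The last day of the appeal period: Nov 25, 2025 + 10 days = Dec 5, 2025.
The last day of the response period: 30 calendar days after Dec 5, 2025 is Jan 4, 2026.
Adding 73 calendar days to Jan 4, 2026 gives Mar 18, 2026, which is the date on which the replacement obligation becomes due. Mar 18, 2026 is a Wednesday, so no roll-forward applies.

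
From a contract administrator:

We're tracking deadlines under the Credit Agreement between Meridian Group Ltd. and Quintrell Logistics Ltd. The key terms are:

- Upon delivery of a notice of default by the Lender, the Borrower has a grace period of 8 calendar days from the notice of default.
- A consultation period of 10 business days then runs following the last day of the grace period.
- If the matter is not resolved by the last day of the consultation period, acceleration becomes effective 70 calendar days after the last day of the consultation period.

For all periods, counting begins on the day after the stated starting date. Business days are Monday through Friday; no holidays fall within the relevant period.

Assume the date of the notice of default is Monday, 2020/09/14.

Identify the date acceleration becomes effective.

Adding 8 calendar days to 2020/09/14 gives 2020/09/22, which is the last day of the grace period.
From Tuesday, 2020/09/22, 10 business days (Sep 23, Sep 24, Sep 25, Sep 28, Sep 29, Sep 30, Oct 1, Oct 2, Oct 5, Oct 6, skipping weekends) brings us to Tuesday, 2020/10/06, which is the last day of the consultation period.
Adding 70 calendar days to 2020/10/06 gives 2020/12/15, which is the date acceleration becomes effective.

2020/12/15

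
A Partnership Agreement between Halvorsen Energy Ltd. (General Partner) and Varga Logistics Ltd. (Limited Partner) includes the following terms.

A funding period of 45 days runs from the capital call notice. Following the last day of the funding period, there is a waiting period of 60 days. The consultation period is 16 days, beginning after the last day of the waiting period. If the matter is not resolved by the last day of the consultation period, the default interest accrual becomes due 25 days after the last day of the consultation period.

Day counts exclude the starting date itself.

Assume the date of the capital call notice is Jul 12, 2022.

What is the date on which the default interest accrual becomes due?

Dec 5, 2022

Adding 45 calendar days to Jul 12, 2022 gives Aug 26, 2022, which is the last day of the funding period.
The last day of the waiting period: 60 calendar days after Aug 26, 2022 is Oct 25, 2022.
The last day of the consultation period: Oct 25, 2022 + 16 days = Nov 10, 2022.
The date on which the default interest accrual becomes due: 25 calendar days after Nov 10, 2022 is Dec 5, 2022.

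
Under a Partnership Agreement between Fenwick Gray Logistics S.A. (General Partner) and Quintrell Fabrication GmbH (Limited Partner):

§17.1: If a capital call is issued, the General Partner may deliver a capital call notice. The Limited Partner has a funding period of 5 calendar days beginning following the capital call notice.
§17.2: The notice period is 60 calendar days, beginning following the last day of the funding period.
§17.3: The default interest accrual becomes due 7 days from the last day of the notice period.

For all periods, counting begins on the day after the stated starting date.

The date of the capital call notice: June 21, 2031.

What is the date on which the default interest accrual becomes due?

September 1, 2031

The last day of the funding period: 5 calendar days after June 21, 2031 is June 26, 2031.
The last day of the notice period: 60 calendar days after June 26, 2031 is August 25, 2031.
Adding 7 calendar days to August 25, 2031 gives September 1, 2031, which is the date on which the default interest accrual becomes due.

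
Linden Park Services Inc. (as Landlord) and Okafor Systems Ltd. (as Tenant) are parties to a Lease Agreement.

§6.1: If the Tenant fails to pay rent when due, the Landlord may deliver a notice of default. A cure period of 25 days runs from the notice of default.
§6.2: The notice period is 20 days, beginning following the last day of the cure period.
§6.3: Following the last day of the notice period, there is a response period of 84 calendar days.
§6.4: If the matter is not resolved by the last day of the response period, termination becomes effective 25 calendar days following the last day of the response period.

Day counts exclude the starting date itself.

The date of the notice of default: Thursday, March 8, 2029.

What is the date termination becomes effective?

August 9, 2029

The last day of the cure period: March 8, 2029 + 25 days = April 2, 2029.
The last day of the notice period: 20 calendar days after April 2, 2029 is April 22, 2029.
Adding 84 calendar days to April 22, 2029 gives July 15, 2029, which is the last day of the response period.
Adding 25 calendar days to July 15, 2029 gives August 9, 2029, which is the date termination becomes effective.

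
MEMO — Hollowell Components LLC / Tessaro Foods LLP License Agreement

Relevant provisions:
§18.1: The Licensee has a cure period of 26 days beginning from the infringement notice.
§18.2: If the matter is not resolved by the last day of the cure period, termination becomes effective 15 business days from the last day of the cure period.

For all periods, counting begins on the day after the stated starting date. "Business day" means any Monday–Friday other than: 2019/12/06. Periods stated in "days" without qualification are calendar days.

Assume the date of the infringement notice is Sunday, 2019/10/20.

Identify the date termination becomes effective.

2019/12/09

The last day of the cure period: 2019/10/20 + 26 days = 2019/11/15.
The date termination becomes effective: counting 15 business days from Friday, 2019/11/15 (Nov 18, Nov 19, Nov 20, Nov 21, …, Dec 4, Dec 5, Dec 9, skipping weekends and the listed holiday on Dec 6) reaches Monday, 2019/12/09.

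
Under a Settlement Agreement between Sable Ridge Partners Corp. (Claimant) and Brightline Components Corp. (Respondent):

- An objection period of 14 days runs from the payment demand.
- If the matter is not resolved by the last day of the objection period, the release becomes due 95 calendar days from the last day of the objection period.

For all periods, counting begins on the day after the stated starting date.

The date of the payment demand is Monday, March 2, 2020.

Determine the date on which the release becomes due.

June 19, 2020

The last day of the objection period: 14 calendar days after March 2, 2020 is March 16, 2020.
Adding 95 calendar days to March 16, 2020 gives June 19, 2020, which is the date on which the release becomes due.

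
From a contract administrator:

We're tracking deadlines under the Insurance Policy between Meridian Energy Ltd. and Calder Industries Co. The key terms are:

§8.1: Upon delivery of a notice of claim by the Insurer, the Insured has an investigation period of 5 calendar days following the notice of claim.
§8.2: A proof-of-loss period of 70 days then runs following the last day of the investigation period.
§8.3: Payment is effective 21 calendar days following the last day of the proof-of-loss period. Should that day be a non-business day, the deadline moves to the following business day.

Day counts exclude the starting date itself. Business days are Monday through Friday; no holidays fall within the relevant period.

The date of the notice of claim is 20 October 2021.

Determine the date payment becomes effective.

24 January 2022

Adding 5 calendar days to 20 October 2021 gives 25 October 2021, which is the last day of the investigation period.
Adding 70 calendar days to 25 October 2021 gives 3 January 2022, which is the last day of the proof-of-loss period.
The date payment becomes effective: 3 January 2022 + 21 days = 24 January 2022. 24 January 2022 is a Monday, so no roll-forward applies.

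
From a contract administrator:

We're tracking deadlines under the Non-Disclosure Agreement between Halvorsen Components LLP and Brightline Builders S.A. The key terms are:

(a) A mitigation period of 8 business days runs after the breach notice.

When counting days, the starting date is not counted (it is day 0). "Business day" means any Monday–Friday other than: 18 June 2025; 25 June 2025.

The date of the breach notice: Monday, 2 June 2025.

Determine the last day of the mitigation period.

From Monday, 2 June 2025, 8 business days (Jun 3, Jun 4, Jun 5, Jun 6, Jun 9, Jun 10, Jun 11, Jun 12, skipping weekends) brings us to Thursday, 12 June 2025, which is the last day of the mitigation period.

12 June 2025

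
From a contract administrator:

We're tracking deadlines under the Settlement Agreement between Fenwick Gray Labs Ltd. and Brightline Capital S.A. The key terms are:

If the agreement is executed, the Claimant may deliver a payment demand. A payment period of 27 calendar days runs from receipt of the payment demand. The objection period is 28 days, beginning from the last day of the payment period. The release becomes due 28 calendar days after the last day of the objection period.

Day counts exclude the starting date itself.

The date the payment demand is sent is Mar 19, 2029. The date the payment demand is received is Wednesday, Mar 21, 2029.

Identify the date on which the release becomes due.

Jun 12, 2029

The last day of the payment period: Mar 21, 2029 + 27 days = Apr 17, 2029.
The last day of the objection period: Apr 17, 2029 + 28 days = May 15, 2029.
Adding 28 calendar days to May 15, 2029 gives Jun 12, 2029, which is the date on which the release becomes due.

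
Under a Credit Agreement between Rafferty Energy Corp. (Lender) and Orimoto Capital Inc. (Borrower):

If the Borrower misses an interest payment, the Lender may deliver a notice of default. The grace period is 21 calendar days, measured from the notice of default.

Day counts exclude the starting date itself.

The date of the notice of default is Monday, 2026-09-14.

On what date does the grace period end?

2026-10-05

The last day of the grace period: 2026-09-14 + 21 days = 2026-10-05.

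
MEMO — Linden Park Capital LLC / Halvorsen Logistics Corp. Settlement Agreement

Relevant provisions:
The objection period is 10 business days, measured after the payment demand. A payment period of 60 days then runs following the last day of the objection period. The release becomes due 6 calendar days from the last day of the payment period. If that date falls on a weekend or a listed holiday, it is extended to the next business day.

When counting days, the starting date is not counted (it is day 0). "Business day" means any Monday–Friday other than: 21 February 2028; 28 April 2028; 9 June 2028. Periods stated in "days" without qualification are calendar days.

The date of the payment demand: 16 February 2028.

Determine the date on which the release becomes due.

The last day of the objection period: 10 business days after Wednesday, 16 February 2028, skipping weekends and the listed holiday on Feb 21 — Feb 17, Feb 18, Feb 22, Feb 23, Feb 24, Feb 25, Feb 28, Feb 29, Mar 1, Mar 2 — lands on Thursday, 2 March 2028.
The last day of the payment period: 60 calendar days after 2 March 2028 is 1 May 2028.
The date on which the release becomes due: 6 calendar days after 1 May 2028 is 7 May 2028. That falls on a Sunday, so it rolls to the next business day, Monday, 8 May 2028.

8 May 2028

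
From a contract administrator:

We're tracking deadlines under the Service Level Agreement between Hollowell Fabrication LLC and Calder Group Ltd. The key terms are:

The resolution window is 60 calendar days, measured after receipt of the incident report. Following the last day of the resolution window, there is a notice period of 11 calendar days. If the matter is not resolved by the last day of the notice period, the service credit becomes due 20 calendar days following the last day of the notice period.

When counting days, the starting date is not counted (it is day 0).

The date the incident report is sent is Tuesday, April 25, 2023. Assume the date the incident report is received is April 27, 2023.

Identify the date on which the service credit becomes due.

The last day of the resolution window: 60 calendar days after April 27, 2023 is June 26, 2023.
The last day of the notice period: June 26, 2023 + 11 days = July 7, 2023.
The date on which the service credit becomes due: July 7, 2023 + 20 days = July 27, 2023.

July 27, 2023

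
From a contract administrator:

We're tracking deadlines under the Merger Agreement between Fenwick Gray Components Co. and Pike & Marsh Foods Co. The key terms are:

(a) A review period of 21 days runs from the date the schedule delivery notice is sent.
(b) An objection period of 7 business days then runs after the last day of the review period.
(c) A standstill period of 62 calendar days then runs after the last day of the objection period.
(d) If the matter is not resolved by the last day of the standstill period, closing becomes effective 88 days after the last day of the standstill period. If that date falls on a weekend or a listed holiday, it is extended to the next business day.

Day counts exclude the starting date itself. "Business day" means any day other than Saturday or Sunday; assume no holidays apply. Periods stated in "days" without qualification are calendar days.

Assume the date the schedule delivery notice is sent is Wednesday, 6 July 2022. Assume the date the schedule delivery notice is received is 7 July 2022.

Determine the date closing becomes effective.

2 January 2023

Adding 21 calendar days to 6 July 2022 gives 27 July 2022, which is the last day of the review period.
From Wednesday, 27 July 2022, 7 business days (Jul 28, Jul 29, Aug 1, Aug 2, Aug 3, Aug 4, Aug 5, skipping weekends) brings us to Friday, 5 August 2022, which is the last day of the objection period.
The last day of the standstill period: 62 calendar days after 5 August 2022 is 6 October 2022.
The date closing becomes effective: 88 calendar days after 6 October 2022 is 2 January 2023. 2 January 2023 is a Monday, so no roll-forward applies.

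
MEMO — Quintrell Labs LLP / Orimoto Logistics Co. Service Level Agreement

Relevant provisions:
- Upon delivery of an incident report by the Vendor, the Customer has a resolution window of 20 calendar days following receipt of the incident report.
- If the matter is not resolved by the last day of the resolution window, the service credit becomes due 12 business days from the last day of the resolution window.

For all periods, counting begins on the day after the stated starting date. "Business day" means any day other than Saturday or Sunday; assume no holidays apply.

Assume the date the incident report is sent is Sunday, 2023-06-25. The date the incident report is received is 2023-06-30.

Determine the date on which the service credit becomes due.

Adding 20 calendar days to 2023-06-30 gives 2023-07-20, which is the last day of the resolution window.
The date on which the service credit becomes due: counting 12 business days from Thursday, 2023-07-20 (Jul 21, Jul 24, Jul 25, Jul 26, …, Aug 3, Aug 4, Aug 7, skipping weekends) reaches Monday, 2023-08-07.

2023-08-07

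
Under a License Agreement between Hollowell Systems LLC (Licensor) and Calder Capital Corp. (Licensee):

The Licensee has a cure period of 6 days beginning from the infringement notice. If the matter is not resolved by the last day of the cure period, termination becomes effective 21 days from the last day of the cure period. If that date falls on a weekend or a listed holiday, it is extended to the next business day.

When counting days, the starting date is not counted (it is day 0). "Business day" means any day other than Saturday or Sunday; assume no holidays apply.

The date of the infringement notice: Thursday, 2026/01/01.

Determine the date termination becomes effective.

The last day of the cure period: 6 calendar days after 2026/01/01 is 2026/01/07.
Adding 21 calendar days to 2026/01/07 gives 2026/01/28, which is the date termination becomes effective. 2026/01/28 is a Wednesday, so no roll-forward applies.

2026/01/28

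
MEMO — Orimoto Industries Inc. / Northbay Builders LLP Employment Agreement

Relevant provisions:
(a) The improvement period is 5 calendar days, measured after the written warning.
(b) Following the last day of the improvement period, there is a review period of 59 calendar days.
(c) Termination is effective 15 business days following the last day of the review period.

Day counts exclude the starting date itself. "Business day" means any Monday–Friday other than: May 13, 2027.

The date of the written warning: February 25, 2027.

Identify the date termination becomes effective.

May 24, 2027

The last day of the improvement period: February 25, 2027 + 5 days = March 2, 2027.
Adding 59 calendar days to March 2, 2027 gives April 30, 2027, which is the last day of the review period.
The date termination becomes effective: counting 15 business days from Friday, April 30, 2027 (May 3, May 4, May 5, May 6, …, May 20, May 21, May 24, skipping weekends and the listed holiday on May 13) reaches Monday, May 24, 2027.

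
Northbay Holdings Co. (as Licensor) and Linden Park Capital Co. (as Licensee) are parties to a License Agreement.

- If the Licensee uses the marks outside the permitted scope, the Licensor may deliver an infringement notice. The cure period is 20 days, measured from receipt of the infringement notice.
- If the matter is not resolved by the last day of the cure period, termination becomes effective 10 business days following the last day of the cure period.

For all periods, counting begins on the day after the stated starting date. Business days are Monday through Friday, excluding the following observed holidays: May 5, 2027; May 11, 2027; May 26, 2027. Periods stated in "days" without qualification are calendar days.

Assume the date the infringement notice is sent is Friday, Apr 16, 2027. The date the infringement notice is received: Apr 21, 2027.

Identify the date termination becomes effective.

Adding 20 calendar days to Apr 21, 2027 gives May 11, 2027, which is the last day of the cure period.
From Tuesday, May 11, 2027, 10 business days (May 12, May 13, May 14, May 17, May 18, May 19, May 20, May 21, May 24, May 25, skipping weekends) brings us to Tuesday, May 25, 2027, which is the date termination becomes effective.

May 25, 2027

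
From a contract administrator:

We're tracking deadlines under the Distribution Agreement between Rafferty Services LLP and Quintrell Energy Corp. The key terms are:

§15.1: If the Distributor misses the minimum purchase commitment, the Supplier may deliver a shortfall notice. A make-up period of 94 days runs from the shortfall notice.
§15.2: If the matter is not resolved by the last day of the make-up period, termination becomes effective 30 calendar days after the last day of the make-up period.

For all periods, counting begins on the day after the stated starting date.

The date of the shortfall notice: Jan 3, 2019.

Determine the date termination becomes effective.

Adding 94 calendar days to Jan 3, 2019 gives Apr 7, 2019, which is the last day of the make-up period.
The date termination becomes effective: 30 calendar days after Apr 7, 2019 is May 7, 2019.

May 7, 2019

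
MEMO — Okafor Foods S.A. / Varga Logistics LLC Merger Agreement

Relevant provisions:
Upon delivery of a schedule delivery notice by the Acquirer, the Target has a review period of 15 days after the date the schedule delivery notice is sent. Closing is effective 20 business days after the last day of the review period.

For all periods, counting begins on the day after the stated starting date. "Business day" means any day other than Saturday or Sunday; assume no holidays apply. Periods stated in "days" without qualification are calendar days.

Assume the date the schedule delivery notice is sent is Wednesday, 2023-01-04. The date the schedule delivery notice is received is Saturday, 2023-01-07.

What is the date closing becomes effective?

2023-02-16

The last day of the review period: 2023-01-04 + 15 days = 2023-01-19.
The date closing becomes effective: counting 20 business days from Thursday, 2023-01-19 (Jan 20, Jan 23, Jan 24, Jan 25, …, Feb 14, Feb 15, Feb 16, skipping weekends) reaches Thursday, 2023-02-16.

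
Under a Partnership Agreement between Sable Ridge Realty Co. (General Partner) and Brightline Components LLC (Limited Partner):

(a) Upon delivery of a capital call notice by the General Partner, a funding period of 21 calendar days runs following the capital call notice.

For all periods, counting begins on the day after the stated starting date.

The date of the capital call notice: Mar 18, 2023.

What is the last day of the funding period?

Apr 8, 2023

Adding 21 calendar days to Mar 18, 2023 gives Apr 8, 2023, which is the last day of the funding period.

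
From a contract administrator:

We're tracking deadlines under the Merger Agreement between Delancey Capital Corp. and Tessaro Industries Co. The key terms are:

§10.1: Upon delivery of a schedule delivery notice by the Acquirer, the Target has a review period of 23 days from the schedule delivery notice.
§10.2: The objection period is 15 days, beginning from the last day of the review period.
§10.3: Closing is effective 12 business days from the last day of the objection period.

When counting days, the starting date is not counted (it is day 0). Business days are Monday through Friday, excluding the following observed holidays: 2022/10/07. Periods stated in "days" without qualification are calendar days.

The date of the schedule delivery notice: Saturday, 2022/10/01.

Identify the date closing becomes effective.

Adding 23 calendar days to 2022/10/01 gives 2022/10/24, which is the last day of the review period.
The last day of the objection period: 15 calendar days after 2022/10/24 is 2022/11/08.
The date closing becomes effective: 12 business days after Tuesday, 2022/11/08, skipping weekends — Nov 9, Nov 10, Nov 11, Nov 14, …, Nov 22, Nov 23, Nov 24 — lands on Thursday, 2022/11/24.

2022/11/24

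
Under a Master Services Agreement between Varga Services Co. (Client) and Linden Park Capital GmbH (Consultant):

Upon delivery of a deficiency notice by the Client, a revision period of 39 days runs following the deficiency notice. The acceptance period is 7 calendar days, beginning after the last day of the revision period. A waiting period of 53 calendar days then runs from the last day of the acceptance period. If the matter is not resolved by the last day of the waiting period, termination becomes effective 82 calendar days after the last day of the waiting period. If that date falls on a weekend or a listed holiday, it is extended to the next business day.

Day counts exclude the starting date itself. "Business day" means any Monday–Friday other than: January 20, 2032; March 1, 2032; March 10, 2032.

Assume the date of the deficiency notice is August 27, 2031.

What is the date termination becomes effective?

February 24, 2032

Adding 39 calendar days to August 27, 2031 gives October 5, 2031, which is the last day of the revision period.
The last day of the acceptance period: October 5, 2031 + 7 days = October 12, 2031.
The last day of the waiting period: 53 calendar days after October 12, 2031 is December 4, 2031.
The date termination becomes effective: December 4, 2031 + 82 days = February 24, 2032. February 24, 2032 is a Tuesday and is not a listed holiday, so no roll-forward applies.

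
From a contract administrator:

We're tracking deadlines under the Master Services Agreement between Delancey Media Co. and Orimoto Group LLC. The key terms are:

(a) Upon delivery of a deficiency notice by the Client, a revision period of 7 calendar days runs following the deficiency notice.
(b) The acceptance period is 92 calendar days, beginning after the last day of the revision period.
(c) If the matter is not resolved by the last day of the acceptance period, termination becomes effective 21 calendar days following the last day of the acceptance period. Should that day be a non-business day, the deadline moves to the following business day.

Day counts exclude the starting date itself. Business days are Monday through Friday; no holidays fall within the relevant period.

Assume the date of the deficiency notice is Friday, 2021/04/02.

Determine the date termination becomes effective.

The last day of the revision period: 7 calendar days after 2021/04/02 is 2021/04/09.
The last day of the acceptance period: 92 calendar days after 2021/04/09 is 2021/07/10.
Adding 21 calendar days to 2021/07/10 gives 2021/07/31, which is the date termination becomes effective. That falls on a Saturday, so it rolls to the next business day, Monday, 2021/08/02.

2021/08/02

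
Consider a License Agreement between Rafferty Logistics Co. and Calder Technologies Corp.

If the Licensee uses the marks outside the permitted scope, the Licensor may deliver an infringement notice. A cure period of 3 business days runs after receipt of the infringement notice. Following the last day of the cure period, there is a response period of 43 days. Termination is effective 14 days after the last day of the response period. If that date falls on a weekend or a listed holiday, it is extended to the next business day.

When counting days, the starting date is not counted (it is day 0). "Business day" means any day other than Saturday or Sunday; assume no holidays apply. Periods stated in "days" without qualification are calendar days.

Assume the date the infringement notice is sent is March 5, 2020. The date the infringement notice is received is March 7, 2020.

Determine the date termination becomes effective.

The last day of the cure period: counting 3 business days from Saturday, March 7, 2020 (Mar 9, Mar 10, Mar 11, skipping weekends) reaches Wednesday, March 11, 2020.
Adding 43 calendar days to March 11, 2020 gives April 23, 2020, which is the last day of the response period.
The date termination becomes effective: 14 calendar days after April 23, 2020 is May 7, 2020. May 7, 2020 is a Thursday, so no roll-forward applies.

May 7, 2020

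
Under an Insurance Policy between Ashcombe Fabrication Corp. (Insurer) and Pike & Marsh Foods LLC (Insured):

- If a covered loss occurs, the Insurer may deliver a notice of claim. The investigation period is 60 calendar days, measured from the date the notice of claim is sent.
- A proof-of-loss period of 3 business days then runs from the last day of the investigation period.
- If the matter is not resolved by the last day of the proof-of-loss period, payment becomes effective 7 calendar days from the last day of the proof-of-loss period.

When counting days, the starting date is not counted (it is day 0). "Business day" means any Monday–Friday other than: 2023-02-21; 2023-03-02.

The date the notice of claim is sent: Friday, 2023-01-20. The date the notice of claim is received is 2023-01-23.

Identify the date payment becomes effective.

2023-03-31

Adding 60 calendar days to 2023-01-20 gives 2023-03-21, which is the last day of the investigation period.
The last day of the proof-of-loss period: 3 business days after Tuesday, 2023-03-21, skipping weekends — Mar 22, Mar 23, Mar 24 — lands on Friday, 2023-03-24.
Adding 7 calendar days to 2023-03-24 gives 2023-03-31, which is the date payment becomes effective.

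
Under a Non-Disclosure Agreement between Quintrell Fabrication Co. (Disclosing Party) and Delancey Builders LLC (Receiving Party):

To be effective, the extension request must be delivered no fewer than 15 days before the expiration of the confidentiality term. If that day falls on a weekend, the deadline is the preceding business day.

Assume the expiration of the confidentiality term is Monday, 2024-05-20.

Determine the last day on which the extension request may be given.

2024-05-03

2024-05-20 minus 15 days is 2024-05-05. That is a Sunday, so the deadline moves back to Friday, 2024-05-03.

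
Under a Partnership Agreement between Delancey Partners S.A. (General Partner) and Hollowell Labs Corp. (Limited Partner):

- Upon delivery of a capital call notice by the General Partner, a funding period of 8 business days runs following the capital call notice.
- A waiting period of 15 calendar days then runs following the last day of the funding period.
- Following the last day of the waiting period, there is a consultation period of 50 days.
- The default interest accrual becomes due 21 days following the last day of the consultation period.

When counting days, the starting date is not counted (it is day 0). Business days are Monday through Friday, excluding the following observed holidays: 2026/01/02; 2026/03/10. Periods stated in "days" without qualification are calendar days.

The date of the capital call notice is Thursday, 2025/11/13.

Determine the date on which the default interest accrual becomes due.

The last day of the funding period: counting 8 business days from Thursday, 2025/11/13 (Nov 14, Nov 17, Nov 18, Nov 19, Nov 20, Nov 21, Nov 24, Nov 25, skipping weekends) reaches Tuesday, 2025/11/25.
Adding 15 calendar days to 2025/11/25 gives 2025/12/10, which is the last day of the waiting period.
The last day of the consultation period: 50 calendar days after 2025/12/10 is 2026/01/29.
The date on which the default interest accrual becomes due: 21 calendar days after 2026/01/29 is 2026/02/19.

2026/02/19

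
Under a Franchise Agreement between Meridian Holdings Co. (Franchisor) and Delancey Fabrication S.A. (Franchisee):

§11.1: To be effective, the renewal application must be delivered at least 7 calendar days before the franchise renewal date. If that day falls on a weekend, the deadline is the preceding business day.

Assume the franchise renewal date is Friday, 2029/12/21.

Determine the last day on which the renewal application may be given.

Counting back 7 calendar days from 2029/12/21 gives 2029/12/14. That is a Friday, so no adjustment is needed.

2029/12/14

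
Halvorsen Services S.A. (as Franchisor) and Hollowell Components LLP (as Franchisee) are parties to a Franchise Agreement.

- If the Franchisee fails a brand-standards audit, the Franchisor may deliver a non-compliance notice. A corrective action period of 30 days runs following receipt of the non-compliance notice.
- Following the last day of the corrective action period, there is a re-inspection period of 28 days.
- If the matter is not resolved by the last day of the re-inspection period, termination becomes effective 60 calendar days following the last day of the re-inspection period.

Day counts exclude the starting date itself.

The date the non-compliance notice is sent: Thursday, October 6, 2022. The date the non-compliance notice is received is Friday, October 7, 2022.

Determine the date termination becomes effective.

The last day of the corrective action period: 30 calendar days after October 7, 2022 is November 6, 2022.
The last day of the re-inspection period: 28 calendar days after November 6, 2022 is December 4, 2022.
The date termination becomes effective: 60 calendar days after December 4, 2022 is February 2, 2023.

February 2, 2023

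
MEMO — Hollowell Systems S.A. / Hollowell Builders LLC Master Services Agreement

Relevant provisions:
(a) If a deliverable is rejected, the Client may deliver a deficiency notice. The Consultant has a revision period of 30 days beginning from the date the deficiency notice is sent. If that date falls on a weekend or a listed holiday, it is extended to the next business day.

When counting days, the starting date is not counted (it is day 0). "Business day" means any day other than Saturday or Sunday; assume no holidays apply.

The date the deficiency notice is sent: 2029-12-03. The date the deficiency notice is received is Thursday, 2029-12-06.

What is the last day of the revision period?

2030-01-02

The last day of the revision period: 2029-12-03 + 30 days = 2030-01-02. 2030-01-02 is a Wednesday, so no roll-forward applies.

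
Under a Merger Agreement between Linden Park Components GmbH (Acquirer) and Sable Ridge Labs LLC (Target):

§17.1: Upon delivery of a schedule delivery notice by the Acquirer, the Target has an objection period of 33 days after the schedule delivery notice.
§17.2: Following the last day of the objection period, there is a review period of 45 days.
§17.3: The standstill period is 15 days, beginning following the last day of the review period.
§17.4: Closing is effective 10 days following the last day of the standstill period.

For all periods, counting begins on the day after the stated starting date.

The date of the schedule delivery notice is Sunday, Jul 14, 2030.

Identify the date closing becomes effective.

Oct 25, 2030

Adding 33 calendar days to Jul 14, 2030 gives Aug 16, 2030, which is the last day of the objection period.
The last day of the review period: Aug 16, 2030 + 45 days = Sep 30, 2030.
The last day of the standstill period: 15 calendar days after Sep 30, 2030 is Oct 15, 2030.
The date closing becomes effective: Oct 15, 2030 + 10 days = Oct 25, 2030.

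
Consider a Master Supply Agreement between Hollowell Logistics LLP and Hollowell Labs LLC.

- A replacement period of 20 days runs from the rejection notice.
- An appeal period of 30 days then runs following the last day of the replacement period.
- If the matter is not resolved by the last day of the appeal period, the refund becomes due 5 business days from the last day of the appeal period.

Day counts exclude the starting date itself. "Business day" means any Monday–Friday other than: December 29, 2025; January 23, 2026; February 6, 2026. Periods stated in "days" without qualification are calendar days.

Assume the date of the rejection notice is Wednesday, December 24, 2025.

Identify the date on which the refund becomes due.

February 19, 2026

The last day of the replacement period: December 24, 2025 + 20 days = January 13, 2026.
The last day of the appeal period: 30 calendar days after January 13, 2026 is February 12, 2026.
The date on which the refund becomes due: counting 5 business days from Thursday, February 12, 2026 (Feb 13, Feb 16, Feb 17, Feb 18, Feb 19, skipping weekends) reaches Thursday, February 19, 2026.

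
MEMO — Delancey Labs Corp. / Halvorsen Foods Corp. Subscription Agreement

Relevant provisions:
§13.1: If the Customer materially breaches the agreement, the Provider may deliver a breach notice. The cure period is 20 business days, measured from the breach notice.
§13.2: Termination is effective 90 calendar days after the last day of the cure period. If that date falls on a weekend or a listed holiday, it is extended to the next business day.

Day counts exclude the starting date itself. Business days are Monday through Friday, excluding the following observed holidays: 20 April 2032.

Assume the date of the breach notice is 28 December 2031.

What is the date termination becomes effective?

22 April 2032

The last day of the cure period: counting 20 business days from Sunday, 28 December 2031 (Dec 29, Dec 30, Dec 31, Jan 1, …, Jan 21, Jan 22, Jan 23, skipping weekends) reaches Friday, 23 January 2032.
Adding 90 calendar days to 23 January 2032 gives 22 April 2032, which is the date termination becomes effective. 22 April 2032 is a Thursday and is not a listed holiday, so no roll-forward applies.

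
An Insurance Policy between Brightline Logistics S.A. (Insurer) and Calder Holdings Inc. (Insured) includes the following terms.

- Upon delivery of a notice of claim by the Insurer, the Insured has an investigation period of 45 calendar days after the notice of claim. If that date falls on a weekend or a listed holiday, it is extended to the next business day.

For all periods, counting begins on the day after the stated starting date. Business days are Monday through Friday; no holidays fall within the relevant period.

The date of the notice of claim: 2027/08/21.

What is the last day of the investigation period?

The last day of the investigation period: 2027/08/21 + 45 days = 2027/10/05. 2027/10/05 is a Tuesday, so no roll-forward applies.

2027/10/05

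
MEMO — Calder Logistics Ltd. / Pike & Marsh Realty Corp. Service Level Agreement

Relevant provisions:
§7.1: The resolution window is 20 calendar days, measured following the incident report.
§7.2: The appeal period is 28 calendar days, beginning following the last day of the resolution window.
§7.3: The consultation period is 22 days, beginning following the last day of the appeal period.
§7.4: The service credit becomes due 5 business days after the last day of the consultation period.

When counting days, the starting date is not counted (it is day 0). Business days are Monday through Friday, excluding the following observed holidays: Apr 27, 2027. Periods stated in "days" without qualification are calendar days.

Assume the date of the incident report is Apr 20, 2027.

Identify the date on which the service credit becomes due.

The last day of the resolution window: Apr 20, 2027 + 20 days = May 10, 2027.
Adding 28 calendar days to May 10, 2027 gives Jun 7, 2027, which is the last day of the appeal period.
The last day of the consultation period: Jun 7, 2027 + 22 days = Jun 29, 2027.
From Tuesday, Jun 29, 2027, 5 business days (Jun 30, Jul 1, Jul 2, Jul 5, Jul 6, skipping weekends) brings us to Tuesday, Jul 6, 2027, which is the date on which the service credit becomes due.

Jul 6, 2027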